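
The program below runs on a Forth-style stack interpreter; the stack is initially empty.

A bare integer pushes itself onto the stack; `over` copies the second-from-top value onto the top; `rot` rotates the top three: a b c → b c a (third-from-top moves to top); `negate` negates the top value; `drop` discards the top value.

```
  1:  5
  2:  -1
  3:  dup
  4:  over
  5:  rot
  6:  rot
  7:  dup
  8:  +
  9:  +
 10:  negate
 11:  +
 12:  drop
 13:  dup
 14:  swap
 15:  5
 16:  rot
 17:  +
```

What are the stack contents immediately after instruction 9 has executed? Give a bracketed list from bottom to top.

[5, -1, -3]

5    -> [5]
-1   -> [5, -1]
dup  -> [5, -1, -1]
over -> [5, -1, -1, -1]
rot  -> [5, -1, -1, -1]
rot  -> [5, -1, -1, -1]
dup  -> [5, -1, -1, -1, -1]
+    -> [5, -1, -1, -2]
+    -> [5, -1, -3]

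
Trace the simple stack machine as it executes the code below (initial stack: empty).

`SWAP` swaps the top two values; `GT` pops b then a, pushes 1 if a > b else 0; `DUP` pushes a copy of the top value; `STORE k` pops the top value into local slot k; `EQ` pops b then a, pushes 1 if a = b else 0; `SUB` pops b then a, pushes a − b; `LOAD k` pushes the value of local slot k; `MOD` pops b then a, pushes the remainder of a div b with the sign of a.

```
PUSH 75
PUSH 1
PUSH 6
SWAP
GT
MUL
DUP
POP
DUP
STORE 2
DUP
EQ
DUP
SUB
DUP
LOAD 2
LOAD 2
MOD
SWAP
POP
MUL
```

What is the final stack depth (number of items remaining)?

PUSH 75 → 75
PUSH 1  → 75 1
PUSH 6  → 75 1 6
SWAP    → 75 6 1
GT      → 75 1
MUL     → 75
DUP     → 75 75
POP     → 75
DUP     → 75 75
STORE 2 → 75
DUP     → 75 75
EQ      → 1
DUP     → 1 1
SUB     → 0
DUP     → 0 0
LOAD 2  → 0 0 75
LOAD 2  → 0 0 75 75
MOD     → 0 0 0
SWAP    → 0 0 0
POP     → 0 0
MUL     → 0

1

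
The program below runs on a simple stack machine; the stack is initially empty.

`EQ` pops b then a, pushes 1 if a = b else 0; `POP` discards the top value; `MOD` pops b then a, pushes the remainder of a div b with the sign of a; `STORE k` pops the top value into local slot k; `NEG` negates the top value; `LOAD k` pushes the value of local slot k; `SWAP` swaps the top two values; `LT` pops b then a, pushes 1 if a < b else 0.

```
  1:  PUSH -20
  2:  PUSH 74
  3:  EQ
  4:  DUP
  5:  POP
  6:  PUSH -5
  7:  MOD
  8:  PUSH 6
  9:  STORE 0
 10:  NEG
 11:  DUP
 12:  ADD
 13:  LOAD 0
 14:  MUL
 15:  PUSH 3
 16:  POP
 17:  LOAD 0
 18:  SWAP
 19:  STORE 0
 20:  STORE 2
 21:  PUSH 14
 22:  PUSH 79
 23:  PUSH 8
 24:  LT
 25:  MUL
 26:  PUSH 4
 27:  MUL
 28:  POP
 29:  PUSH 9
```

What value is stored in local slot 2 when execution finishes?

PUSH -20 : -20
PUSH 74  : -20 74
EQ       : 0
DUP      : 0 0
POP      : 0
PUSH -5  : 0 -5
MOD      : 0
PUSH 6   : 0 6
STORE 0  : 0
NEG      : 0
DUP      : 0 0
ADD      : 0
LOAD 0   : 0 6
MUL      : 0
PUSH 3   : 0 3
POP      : 0
LOAD 0   : 0 6
SWAP     : 6 0
STORE 0  : 6
STORE 2  : (empty)
PUSH 14  : 14
PUSH 79  : 14 79
PUSH 8   : 14 79 8
LT       : 14 0
MUL      : 0
PUSH 4   : 0 4
MUL      : 0
POP      : (empty)
PUSH 9   : 9

6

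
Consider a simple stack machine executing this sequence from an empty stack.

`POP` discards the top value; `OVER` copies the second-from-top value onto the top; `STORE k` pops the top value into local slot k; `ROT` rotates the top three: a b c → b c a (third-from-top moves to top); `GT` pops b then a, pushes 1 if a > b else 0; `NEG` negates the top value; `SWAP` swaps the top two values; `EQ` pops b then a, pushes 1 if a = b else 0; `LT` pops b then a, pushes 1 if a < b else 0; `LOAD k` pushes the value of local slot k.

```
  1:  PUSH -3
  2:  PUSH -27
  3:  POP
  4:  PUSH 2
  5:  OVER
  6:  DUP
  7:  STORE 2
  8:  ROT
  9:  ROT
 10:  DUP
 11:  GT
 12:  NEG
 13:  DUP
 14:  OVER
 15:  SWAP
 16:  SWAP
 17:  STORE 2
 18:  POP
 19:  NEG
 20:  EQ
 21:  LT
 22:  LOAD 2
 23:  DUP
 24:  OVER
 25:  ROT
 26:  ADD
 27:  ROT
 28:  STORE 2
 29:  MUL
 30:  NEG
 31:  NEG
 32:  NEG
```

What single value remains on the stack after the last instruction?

0

PUSH -3   [-3]
PUSH -27  [-3, -27]
POP       [-3]
PUSH 2    [-3, 2]
OVER      [-3, 2, -3]
DUP       [-3, 2, -3, -3]
STORE 2   [-3, 2, -3]
ROT       [2, -3, -3]
ROT       [-3, -3, 2]
DUP       [-3, -3, 2, 2]
GT        [-3, -3, 0]
NEG       [-3, -3, 0]
DUP       [-3, -3, 0, 0]
OVER      [-3, -3, 0, 0, 0]
SWAP      [-3, -3, 0, 0, 0]
SWAP      [-3, -3, 0, 0, 0]
STORE 2   [-3, -3, 0, 0]
POP       [-3, -3, 0]
NEG       [-3, -3, 0]
EQ        [-3, 0]
LT        [1]
LOAD 2    [1, 0]
DUP       [1, 0, 0]
OVER      [1, 0, 0, 0]
ROT       [1, 0, 0, 0]
ADD       [1, 0, 0]
ROT       [0, 0, 1]
STORE 2   [0, 0]
MUL       [0]
NEG       [0]
NEG       [0]
NEG       [0]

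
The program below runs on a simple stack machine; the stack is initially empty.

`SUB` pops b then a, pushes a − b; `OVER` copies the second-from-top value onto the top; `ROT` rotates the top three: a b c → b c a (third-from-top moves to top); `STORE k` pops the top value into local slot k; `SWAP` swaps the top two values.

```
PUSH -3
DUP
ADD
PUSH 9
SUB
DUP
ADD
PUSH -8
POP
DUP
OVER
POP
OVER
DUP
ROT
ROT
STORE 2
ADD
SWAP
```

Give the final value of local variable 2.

PUSH -3 : [-3]
DUP     : [-3, -3]
ADD     : [-6]
PUSH 9  : [-6, 9]
SUB     : [-15]
DUP     : [-15, -15]
ADD     : [-30]
PUSH -8 : [-30, -8]
POP     : [-30]
DUP     : [-30, -30]
OVER    : [-30, -30, -30]
POP     : [-30, -30]
OVER    : [-30, -30, -30]
DUP     : [-30, -30, -30, -30]
ROT     : [-30, -30, -30, -30]
ROT     : [-30, -30, -30, -30]
STORE 2 : [-30, -30, -30]
ADD     : [-30, -60]
SWAP    : [-60, -30]

-30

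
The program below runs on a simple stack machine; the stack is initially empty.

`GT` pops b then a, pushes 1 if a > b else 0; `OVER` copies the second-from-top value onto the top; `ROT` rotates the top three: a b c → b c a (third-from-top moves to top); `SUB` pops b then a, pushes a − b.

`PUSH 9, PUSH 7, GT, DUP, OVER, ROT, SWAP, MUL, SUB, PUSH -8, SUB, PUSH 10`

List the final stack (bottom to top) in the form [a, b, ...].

PUSH 9  : 9
PUSH 7  : 9 7
GT      : 1
DUP     : 1 1
OVER    : 1 1 1
ROT     : 1 1 1
SWAP    : 1 1 1
MUL     : 1 1
SUB     : 0
PUSH -8 : 0 -8
SUB     : 8
PUSH 10 : 8 10

[8, 10]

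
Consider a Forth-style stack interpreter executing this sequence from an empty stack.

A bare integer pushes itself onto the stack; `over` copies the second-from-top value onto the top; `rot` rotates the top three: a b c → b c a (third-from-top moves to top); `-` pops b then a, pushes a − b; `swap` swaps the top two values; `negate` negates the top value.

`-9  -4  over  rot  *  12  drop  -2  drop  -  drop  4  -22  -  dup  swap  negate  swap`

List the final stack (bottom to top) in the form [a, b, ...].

[-26, 26]

-9     -> [-9]
-4     -> [-9, -4]
over   -> [-9, -4, -9]
rot    -> [-4, -9, -9]
*      -> [-4, 81]
12     -> [-4, 81, 12]
drop   -> [-4, 81]
-2     -> [-4, 81, -2]
drop   -> [-4, 81]
-      -> [-85]
drop   -> []
4      -> [4]
-22    -> [4, -22]
-      -> [26]
dup    -> [26, 26]
swap   -> [26, 26]
negate -> [26, -26]
swap   -> [-26, 26]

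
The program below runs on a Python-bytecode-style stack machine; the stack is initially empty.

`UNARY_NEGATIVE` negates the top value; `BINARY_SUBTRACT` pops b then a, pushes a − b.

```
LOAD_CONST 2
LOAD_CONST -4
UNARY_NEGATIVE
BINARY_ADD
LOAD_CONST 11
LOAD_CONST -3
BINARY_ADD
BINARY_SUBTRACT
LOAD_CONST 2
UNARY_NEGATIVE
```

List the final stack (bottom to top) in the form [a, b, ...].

[-2, -2]

LOAD_CONST 2    -> 2
LOAD_CONST -4   -> 2 -4
UNARY_NEGATIVE  -> 2 4
BINARY_ADD      -> 6
LOAD_CONST 11   -> 6 11
LOAD_CONST -3   -> 6 11 -3
BINARY_ADD      -> 6 8
BINARY_SUBTRACT -> -2
LOAD_CONST 2    -> -2 2
UNARY_NEGATIVE  -> -2 -2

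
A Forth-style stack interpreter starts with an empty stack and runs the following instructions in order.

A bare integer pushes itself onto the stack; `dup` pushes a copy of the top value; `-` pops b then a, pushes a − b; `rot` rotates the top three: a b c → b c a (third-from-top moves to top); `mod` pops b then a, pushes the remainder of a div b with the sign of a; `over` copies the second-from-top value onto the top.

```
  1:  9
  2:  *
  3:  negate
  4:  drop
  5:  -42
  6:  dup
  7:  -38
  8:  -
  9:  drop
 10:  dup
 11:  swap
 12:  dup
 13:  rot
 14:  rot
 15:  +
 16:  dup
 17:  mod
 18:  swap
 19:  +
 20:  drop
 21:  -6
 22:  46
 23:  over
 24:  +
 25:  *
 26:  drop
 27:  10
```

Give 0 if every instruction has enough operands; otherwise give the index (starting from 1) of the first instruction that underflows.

2

9  [9]
*  — needs 2 operands, stack has 1 → underflow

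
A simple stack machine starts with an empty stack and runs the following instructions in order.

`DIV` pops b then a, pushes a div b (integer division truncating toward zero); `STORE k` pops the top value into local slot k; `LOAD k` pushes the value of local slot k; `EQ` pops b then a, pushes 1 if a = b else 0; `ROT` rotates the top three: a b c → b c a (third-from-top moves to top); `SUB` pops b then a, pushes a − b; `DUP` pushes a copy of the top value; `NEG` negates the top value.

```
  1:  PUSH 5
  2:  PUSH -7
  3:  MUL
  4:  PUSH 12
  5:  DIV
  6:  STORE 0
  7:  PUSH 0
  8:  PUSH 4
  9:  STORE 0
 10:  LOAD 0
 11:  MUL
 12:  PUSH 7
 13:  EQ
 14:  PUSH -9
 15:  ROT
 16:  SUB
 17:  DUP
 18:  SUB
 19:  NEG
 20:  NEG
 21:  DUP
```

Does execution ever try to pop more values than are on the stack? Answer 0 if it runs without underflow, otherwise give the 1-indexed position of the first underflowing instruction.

PUSH 5  → 5
PUSH -7 → 5 -7
MUL     → -35
PUSH 12 → -35 12
DIV     → -2
STORE 0 → (empty)
PUSH 0  → 0
PUSH 4  → 0 4
STORE 0 → 0
LOAD 0  → 0 4
MUL     → 0
PUSH 7  → 0 7
EQ      → 0
PUSH -9 → 0 -9
ROT  — needs 3 operands, stack has 2 → underflow

15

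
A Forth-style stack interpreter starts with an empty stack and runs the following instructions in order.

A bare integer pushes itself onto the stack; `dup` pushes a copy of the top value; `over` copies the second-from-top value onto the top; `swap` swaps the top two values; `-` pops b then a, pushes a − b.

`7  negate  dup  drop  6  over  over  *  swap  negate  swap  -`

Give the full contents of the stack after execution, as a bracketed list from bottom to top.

7      -> [7]
negate -> [-7]
dup    -> [-7, -7]
drop   -> [-7]
6      -> [-7, 6]
over   -> [-7, 6, -7]
over   -> [-7, 6, -7, 6]
*      -> [-7, 6, -42]
swap   -> [-7, -42, 6]
negate -> [-7, -42, -6]
swap   -> [-7, -6, -42]
-      -> [-7, 36]

[-7, 36]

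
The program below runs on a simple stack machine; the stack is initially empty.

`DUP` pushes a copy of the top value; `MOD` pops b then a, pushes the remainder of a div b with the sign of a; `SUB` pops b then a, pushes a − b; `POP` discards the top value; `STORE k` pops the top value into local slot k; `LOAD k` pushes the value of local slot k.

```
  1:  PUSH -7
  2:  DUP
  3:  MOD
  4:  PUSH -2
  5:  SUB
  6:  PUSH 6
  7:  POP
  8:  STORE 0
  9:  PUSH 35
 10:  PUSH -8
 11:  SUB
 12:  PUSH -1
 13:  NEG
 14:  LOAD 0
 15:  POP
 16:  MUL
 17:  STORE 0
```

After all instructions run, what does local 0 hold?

43

PUSH -7 -> -7
DUP     -> -7 -7
MOD     -> 0
PUSH -2 -> 0 -2
SUB     -> 2
PUSH 6  -> 2 6
POP     -> 2
STORE 0 -> (empty)
PUSH 35 -> 35
PUSH -8 -> 35 -8
SUB     -> 43
PUSH -1 -> 43 -1
NEG     -> 43 1
LOAD 0  -> 43 1 2
POP     -> 43 1
MUL     -> 43
STORE 0 -> (empty)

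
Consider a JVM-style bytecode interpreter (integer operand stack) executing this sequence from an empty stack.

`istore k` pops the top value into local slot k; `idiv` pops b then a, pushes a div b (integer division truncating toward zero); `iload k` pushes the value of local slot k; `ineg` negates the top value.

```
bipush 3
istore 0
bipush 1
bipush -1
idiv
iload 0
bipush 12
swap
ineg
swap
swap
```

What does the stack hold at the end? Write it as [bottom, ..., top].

[-1, 12, -3]

bipush 3  -> 3
istore 0  -> (empty)
bipush 1  -> 1
bipush -1 -> 1 -1
idiv      -> -1
iload 0   -> -1 3
bipush 12 -> -1 3 12
swap      -> -1 12 3
ineg      -> -1 12 -3
swap      -> -1 -3 12
swap      -> -1 12 -3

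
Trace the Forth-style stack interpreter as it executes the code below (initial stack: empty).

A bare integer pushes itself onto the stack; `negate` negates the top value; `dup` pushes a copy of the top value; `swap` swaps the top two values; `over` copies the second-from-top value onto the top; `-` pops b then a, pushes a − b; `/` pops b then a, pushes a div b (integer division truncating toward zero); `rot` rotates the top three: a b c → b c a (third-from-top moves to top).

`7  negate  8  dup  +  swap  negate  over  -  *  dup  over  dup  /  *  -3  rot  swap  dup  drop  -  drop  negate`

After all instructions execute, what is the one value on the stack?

144

7      → 7
negate → -7
8      → -7 8
dup    → -7 8 8
+      → -7 16
swap   → 16 -7
negate → 16 7
over   → 16 7 16
-      → 16 -9
*      → -144
dup    → -144 -144
over   → -144 -144 -144
dup    → -144 -144 -144 -144
/      → -144 -144 1
*      → -144 -144
-3     → -144 -144 -3
rot    → -144 -3 -144
swap   → -144 -144 -3
dup    → -144 -144 -3 -3
drop   → -144 -144 -3
-      → -144 -141
drop   → -144
negate → 144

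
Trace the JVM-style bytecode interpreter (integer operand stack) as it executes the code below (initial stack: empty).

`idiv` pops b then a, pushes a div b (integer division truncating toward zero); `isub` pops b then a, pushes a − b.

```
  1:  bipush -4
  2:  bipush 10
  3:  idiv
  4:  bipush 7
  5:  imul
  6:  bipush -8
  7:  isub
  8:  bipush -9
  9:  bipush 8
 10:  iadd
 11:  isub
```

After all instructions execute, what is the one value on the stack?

9

bipush -4 → [-4]
bipush 10 → [-4, 10]
idiv      → [0]
bipush 7  → [0, 7]
imul      → [0]
bipush -8 → [0, -8]
isub      → [8]
bipush -9 → [8, -9]
bipush 8  → [8, -9, 8]
iadd      → [8, -1]
isub      → [9]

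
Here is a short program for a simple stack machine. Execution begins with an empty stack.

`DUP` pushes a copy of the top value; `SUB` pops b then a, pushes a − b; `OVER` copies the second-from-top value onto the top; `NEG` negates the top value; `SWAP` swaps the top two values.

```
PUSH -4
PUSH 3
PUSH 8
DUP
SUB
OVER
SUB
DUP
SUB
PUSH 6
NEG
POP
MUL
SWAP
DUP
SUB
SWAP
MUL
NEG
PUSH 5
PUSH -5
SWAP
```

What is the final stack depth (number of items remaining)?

PUSH -4 : [-4]
PUSH 3  : [-4, 3]
PUSH 8  : [-4, 3, 8]
DUP     : [-4, 3, 8, 8]
SUB     : [-4, 3, 0]
OVER    : [-4, 3, 0, 3]
SUB     : [-4, 3, -3]
DUP     : [-4, 3, -3, -3]
SUB     : [-4, 3, 0]
PUSH 6  : [-4, 3, 0, 6]
NEG     : [-4, 3, 0, -6]
POP     : [-4, 3, 0]
MUL     : [-4, 0]
SWAP    : [0, -4]
DUP     : [0, -4, -4]
SUB     : [0, 0]
SWAP    : [0, 0]
MUL     : [0]
NEG     : [0]
PUSH 5  : [0, 5]
PUSH -5 : [0, 5, -5]
SWAP    : [0, -5, 5]

3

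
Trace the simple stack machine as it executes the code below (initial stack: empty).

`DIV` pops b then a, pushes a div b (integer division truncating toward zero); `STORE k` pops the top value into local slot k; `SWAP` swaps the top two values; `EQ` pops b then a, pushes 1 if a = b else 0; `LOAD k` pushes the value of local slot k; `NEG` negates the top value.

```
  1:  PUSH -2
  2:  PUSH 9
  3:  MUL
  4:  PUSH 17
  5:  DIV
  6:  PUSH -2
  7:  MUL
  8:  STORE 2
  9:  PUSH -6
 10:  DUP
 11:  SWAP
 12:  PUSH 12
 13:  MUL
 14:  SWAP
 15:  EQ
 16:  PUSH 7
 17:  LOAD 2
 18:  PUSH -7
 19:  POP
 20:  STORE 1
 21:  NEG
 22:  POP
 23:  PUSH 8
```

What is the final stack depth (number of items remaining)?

2

PUSH -2 : -2
PUSH 9  : -2 9
MUL     : -18
PUSH 17 : -18 17
DIV     : -1
PUSH -2 : -1 -2
MUL     : 2
STORE 2 : (empty)
PUSH -6 : -6
DUP     : -6 -6
SWAP    : -6 -6
PUSH 12 : -6 -6 12
MUL     : -6 -72
SWAP    : -72 -6
EQ      : 0
PUSH 7  : 0 7
LOAD 2  : 0 7 2
PUSH -7 : 0 7 2 -7
POP     : 0 7 2
STORE 1 : 0 7
NEG     : 0 -7
POP     : 0
PUSH 8  : 0 8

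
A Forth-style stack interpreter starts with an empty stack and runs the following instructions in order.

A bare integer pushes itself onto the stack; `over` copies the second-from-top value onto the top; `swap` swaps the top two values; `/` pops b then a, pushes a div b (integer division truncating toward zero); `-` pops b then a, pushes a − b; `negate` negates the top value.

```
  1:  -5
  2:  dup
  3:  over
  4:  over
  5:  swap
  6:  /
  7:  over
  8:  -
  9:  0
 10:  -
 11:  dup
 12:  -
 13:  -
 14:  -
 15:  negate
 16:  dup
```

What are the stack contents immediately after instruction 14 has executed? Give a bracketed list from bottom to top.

-5   → -5
dup  → -5 -5
over → -5 -5 -5
over → -5 -5 -5 -5
swap → -5 -5 -5 -5
/    → -5 -5 1
over → -5 -5 1 -5
-    → -5 -5 6
0    → -5 -5 6 0
-    → -5 -5 6
dup  → -5 -5 6 6
-    → -5 -5 0
-    → -5 -5
-    → 0

[0]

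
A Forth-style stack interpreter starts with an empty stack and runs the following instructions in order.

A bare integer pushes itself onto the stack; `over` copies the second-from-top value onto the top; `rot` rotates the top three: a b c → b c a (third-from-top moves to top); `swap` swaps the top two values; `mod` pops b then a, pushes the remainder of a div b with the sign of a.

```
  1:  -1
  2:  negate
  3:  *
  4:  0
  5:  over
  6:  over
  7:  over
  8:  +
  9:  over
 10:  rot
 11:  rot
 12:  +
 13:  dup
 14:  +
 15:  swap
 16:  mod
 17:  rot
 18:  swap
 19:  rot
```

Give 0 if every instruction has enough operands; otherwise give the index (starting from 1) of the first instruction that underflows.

-1     -> -1
negate -> 1
*  — needs 2 operands, stack has 1 → underflow

3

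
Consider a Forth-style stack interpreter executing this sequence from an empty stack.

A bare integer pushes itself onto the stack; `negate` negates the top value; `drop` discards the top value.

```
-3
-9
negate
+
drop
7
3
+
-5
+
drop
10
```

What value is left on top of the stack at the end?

-3     → -3
-9     → -3 -9
negate → -3 9
+      → 6
drop   → (empty)
7      → 7
3      → 7 3
+      → 10
-5     → 10 -5
+      → 5
drop   → (empty)
10     → 10

10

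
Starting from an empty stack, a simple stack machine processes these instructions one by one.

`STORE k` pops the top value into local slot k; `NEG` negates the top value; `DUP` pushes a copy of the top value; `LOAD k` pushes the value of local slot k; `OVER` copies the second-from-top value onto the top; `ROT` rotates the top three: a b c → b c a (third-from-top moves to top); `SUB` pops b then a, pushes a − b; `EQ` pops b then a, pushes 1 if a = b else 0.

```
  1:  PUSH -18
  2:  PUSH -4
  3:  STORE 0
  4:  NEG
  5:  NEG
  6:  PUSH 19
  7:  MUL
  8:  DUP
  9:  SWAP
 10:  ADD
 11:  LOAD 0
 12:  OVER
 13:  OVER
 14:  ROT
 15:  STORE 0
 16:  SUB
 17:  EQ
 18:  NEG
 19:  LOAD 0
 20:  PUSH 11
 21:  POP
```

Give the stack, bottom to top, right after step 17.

PUSH -18 : [-18]
PUSH -4  : [-18, -4]
STORE 0  : [-18]
NEG      : [18]
NEG      : [-18]
PUSH 19  : [-18, 19]
MUL      : [-342]
DUP      : [-342, -342]
SWAP     : [-342, -342]
ADD      : [-684]
LOAD 0   : [-684, -4]
OVER     : [-684, -4, -684]
OVER     : [-684, -4, -684, -4]
ROT      : [-684, -684, -4, -4]
STORE 0  : [-684, -684, -4]
SUB      : [-684, -680]
EQ       : [0]

[0]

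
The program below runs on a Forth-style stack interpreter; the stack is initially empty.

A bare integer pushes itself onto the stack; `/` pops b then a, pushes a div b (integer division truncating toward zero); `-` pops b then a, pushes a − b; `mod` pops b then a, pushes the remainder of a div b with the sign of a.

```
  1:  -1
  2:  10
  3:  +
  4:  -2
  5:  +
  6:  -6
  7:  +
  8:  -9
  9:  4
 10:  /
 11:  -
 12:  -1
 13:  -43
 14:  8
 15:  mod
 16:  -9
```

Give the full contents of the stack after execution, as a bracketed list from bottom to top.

[3, -1, -3, -9]

-1  -> -1
10  -> -1 10
+   -> 9
-2  -> 9 -2
+   -> 7
-6  -> 7 -6
+   -> 1
-9  -> 1 -9
4   -> 1 -9 4
/   -> 1 -2
-   -> 3
-1  -> 3 -1
-43 -> 3 -1 -43
8   -> 3 -1 -43 8
mod -> 3 -1 -3
-9  -> 3 -1 -3 -9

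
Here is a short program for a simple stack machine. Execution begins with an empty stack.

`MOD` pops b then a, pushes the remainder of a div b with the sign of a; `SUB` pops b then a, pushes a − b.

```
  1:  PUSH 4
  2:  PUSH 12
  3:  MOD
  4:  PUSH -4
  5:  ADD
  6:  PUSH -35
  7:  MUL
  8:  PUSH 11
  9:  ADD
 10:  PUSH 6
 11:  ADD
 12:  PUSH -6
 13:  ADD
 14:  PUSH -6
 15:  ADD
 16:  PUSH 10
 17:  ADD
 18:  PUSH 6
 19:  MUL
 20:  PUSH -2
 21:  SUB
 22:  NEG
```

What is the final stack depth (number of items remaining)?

1

PUSH 4   → 4
PUSH 12  → 4 12
MOD      → 4
PUSH -4  → 4 -4
ADD      → 0
PUSH -35 → 0 -35
MUL      → 0
PUSH 11  → 0 11
ADD      → 11
PUSH 6   → 11 6
ADD      → 17
PUSH -6  → 17 -6
ADD      → 11
PUSH -6  → 11 -6
ADD      → 5
PUSH 10  → 5 10
ADD      → 15
PUSH 6   → 15 6
MUL      → 90
PUSH -2  → 90 -2
SUB      → 92
NEG      → -92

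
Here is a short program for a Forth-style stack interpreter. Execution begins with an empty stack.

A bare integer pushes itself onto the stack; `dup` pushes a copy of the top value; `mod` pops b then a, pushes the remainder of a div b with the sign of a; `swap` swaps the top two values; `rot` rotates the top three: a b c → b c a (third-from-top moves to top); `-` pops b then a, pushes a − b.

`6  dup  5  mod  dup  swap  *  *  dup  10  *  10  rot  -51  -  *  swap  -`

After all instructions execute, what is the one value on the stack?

6     [6]
dup   [6, 6]
5     [6, 6, 5]
mod   [6, 1]
dup   [6, 1, 1]
swap  [6, 1, 1]
*     [6, 1]
*     [6]
dup   [6, 6]
10    [6, 6, 10]
*     [6, 60]
10    [6, 60, 10]
rot   [60, 10, 6]
-51   [60, 10, 6, -51]
-     [60, 10, 57]
*     [60, 570]
swap  [570, 60]
-     [510]

510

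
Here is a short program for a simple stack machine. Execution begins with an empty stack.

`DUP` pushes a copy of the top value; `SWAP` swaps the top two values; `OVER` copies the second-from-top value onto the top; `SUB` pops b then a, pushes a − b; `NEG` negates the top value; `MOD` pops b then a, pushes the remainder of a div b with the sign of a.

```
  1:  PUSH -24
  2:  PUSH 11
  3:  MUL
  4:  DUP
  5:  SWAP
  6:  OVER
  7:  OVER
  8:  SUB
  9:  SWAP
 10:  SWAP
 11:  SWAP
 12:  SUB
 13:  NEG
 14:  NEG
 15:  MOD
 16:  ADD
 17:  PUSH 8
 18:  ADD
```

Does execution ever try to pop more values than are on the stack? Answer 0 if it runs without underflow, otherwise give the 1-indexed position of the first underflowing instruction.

PUSH -24 : -24
PUSH 11  : -24 11
MUL      : -264
DUP      : -264 -264
SWAP     : -264 -264
OVER     : -264 -264 -264
OVER     : -264 -264 -264 -264
SUB      : -264 -264 0
SWAP     : -264 0 -264
SWAP     : -264 -264 0
SWAP     : -264 0 -264
SUB      : -264 264
NEG      : -264 -264
NEG      : -264 264
MOD      : 0
ADD  — needs 2 operands, stack has 1 → underflow

16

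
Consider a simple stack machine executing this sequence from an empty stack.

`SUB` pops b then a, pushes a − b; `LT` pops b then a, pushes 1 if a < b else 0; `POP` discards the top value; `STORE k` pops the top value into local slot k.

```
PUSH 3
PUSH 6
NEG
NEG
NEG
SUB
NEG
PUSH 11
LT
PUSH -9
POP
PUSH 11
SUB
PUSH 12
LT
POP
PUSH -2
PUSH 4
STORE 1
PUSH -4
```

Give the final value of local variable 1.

PUSH 3  → 3
PUSH 6  → 3 6
NEG     → 3 -6
NEG     → 3 6
NEG     → 3 -6
SUB     → 9
NEG     → -9
PUSH 11 → -9 11
LT      → 1
PUSH -9 → 1 -9
POP     → 1
PUSH 11 → 1 11
SUB     → -10
PUSH 12 → -10 12
LT      → 1
POP     → (empty)
PUSH -2 → -2
PUSH 4  → -2 4
STORE 1 → -2
PUSH -4 → -2 -4

4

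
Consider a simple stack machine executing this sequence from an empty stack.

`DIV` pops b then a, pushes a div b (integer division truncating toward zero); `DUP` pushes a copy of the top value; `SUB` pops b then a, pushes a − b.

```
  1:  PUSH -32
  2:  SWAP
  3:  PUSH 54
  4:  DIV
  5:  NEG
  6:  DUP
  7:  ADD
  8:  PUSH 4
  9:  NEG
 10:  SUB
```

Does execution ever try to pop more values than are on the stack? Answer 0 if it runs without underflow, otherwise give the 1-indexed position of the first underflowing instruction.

PUSH -32 → -32
SWAP  — needs 2 operands, stack has 1 → underflow

2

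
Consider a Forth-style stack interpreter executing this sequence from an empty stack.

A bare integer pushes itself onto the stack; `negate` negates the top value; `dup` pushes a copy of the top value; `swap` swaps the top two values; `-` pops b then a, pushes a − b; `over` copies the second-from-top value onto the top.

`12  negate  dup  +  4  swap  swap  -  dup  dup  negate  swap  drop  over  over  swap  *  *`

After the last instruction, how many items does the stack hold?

12     → 12
negate → -12
dup    → -12 -12
+      → -24
4      → -24 4
swap   → 4 -24
swap   → -24 4
-      → -28
dup    → -28 -28
dup    → -28 -28 -28
negate → -28 -28 28
swap   → -28 28 -28
drop   → -28 28
over   → -28 28 -28
over   → -28 28 -28 28
swap   → -28 28 28 -28
*      → -28 28 -784
*      → -28 -21952

2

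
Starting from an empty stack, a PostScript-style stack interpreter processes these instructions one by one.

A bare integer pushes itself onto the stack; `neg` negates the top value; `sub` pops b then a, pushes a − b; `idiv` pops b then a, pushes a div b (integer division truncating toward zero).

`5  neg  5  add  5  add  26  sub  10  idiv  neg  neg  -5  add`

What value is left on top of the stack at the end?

5     5
neg   -5
5     -5 5
add   0
5     0 5
add   5
26    5 26
sub   -21
10    -21 10
idiv  -2
neg   2
neg   -2
-5    -2 -5
add   -7

-7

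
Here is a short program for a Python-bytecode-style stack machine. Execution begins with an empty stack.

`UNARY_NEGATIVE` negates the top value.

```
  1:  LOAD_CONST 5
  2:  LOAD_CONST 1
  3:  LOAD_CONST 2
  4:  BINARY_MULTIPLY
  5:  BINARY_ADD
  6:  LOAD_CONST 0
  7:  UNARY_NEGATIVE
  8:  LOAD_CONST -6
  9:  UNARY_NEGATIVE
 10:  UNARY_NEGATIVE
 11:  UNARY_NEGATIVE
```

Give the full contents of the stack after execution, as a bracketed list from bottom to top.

LOAD_CONST 5    : [5]
LOAD_CONST 1    : [5, 1]
LOAD_CONST 2    : [5, 1, 2]
BINARY_MULTIPLY : [5, 2]
BINARY_ADD      : [7]
LOAD_CONST 0    : [7, 0]
UNARY_NEGATIVE  : [7, 0]
LOAD_CONST -6   : [7, 0, -6]
UNARY_NEGATIVE  : [7, 0, 6]
UNARY_NEGATIVE  : [7, 0, -6]
UNARY_NEGATIVE  : [7, 0, 6]

[7, 0, 6]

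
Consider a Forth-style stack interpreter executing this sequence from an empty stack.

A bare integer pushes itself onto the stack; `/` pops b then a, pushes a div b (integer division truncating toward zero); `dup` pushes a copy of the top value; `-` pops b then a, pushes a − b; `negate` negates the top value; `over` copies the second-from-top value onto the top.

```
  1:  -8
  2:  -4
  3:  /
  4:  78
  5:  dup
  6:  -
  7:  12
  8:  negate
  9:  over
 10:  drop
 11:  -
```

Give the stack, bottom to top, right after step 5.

[2, 78, 78]

-8  : -8
-4  : -8 -4
/   : 2
78  : 2 78
dup : 2 78 78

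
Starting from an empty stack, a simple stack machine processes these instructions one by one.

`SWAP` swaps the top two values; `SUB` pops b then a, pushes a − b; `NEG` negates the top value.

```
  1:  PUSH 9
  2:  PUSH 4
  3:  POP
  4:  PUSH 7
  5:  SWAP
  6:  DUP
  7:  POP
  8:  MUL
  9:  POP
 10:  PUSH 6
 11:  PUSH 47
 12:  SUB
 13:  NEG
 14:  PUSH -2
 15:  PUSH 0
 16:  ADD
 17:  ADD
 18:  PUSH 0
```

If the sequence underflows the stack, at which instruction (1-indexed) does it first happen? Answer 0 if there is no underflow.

0

PUSH 9  -> [9]
PUSH 4  -> [9, 4]
POP     -> [9]
PUSH 7  -> [9, 7]
SWAP    -> [7, 9]
DUP     -> [7, 9, 9]
POP     -> [7, 9]
MUL     -> [63]
POP     -> []
PUSH 6  -> [6]
PUSH 47 -> [6, 47]
SUB     -> [-41]
NEG     -> [41]
PUSH -2 -> [41, -2]
PUSH 0  -> [41, -2, 0]
ADD     -> [41, -2]
ADD     -> [39]
PUSH 0  -> [39, 0]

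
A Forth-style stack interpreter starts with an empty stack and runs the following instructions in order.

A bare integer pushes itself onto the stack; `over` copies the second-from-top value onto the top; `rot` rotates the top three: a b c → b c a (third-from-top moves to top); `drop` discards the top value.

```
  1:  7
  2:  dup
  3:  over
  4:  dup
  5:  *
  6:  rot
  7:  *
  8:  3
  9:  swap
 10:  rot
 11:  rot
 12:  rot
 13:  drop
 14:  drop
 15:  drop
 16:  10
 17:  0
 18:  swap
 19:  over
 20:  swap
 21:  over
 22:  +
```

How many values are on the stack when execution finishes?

7    → 7
dup  → 7 7
over → 7 7 7
dup  → 7 7 7 7
*    → 7 7 49
rot  → 7 49 7
*    → 7 343
3    → 7 343 3
swap → 7 3 343
rot  → 3 343 7
rot  → 343 7 3
rot  → 7 3 343
drop → 7 3
drop → 7
drop → (empty)
10   → 10
0    → 10 0
swap → 0 10
over → 0 10 0
swap → 0 0 10
over → 0 0 10 0
+    → 0 0 10

3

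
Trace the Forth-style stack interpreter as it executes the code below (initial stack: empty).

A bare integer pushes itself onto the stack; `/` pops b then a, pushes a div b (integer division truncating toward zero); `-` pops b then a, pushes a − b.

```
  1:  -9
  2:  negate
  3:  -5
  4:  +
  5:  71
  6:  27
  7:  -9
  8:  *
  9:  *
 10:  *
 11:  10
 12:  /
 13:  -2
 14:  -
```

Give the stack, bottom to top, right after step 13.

[-6901, -2]

-9      [-9]
negate  [9]
-5      [9, -5]
+       [4]
71      [4, 71]
27      [4, 71, 27]
-9      [4, 71, 27, -9]
*       [4, 71, -243]
*       [4, -17253]
*       [-69012]
10      [-69012, 10]
/       [-6901]
-2      [-6901, -2]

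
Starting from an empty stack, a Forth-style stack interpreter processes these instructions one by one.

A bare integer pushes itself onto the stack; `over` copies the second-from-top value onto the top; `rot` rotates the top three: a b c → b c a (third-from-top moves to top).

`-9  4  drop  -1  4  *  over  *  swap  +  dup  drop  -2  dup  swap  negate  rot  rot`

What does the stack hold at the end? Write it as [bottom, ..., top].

-9     → [-9]
4      → [-9, 4]
drop   → [-9]
-1     → [-9, -1]
4      → [-9, -1, 4]
*      → [-9, -4]
over   → [-9, -4, -9]
*      → [-9, 36]
swap   → [36, -9]
+      → [27]
dup    → [27, 27]
drop   → [27]
-2     → [27, -2]
dup    → [27, -2, -2]
swap   → [27, -2, -2]
negate → [27, -2, 2]
rot    → [-2, 2, 27]
rot    → [2, 27, -2]

[2, 27, -2]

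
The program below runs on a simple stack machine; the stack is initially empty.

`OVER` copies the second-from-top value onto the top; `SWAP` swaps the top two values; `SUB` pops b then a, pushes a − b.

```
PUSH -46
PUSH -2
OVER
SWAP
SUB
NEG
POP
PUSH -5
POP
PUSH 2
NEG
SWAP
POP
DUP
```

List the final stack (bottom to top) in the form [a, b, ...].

PUSH -46 : [-46]
PUSH -2  : [-46, -2]
OVER     : [-46, -2, -46]
SWAP     : [-46, -46, -2]
SUB      : [-46, -44]
NEG      : [-46, 44]
POP      : [-46]
PUSH -5  : [-46, -5]
POP      : [-46]
PUSH 2   : [-46, 2]
NEG      : [-46, -2]
SWAP     : [-2, -46]
POP      : [-2]
DUP      : [-2, -2]

[-2, -2]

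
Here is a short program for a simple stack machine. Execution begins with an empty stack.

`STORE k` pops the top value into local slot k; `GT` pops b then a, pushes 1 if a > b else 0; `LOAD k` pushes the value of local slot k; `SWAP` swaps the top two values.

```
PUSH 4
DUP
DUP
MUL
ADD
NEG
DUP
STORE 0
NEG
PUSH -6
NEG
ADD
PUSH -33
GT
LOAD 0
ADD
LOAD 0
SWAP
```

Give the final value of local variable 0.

PUSH 4   → 4
DUP      → 4 4
DUP      → 4 4 4
MUL      → 4 16
ADD      → 20
NEG      → -20
DUP      → -20 -20
STORE 0  → -20
NEG      → 20
PUSH -6  → 20 -6
NEG      → 20 6
ADD      → 26
PUSH -33 → 26 -33
GT       → 1
LOAD 0   → 1 -20
ADD      → -19
LOAD 0   → -19 -20
SWAP     → -20 -19

-20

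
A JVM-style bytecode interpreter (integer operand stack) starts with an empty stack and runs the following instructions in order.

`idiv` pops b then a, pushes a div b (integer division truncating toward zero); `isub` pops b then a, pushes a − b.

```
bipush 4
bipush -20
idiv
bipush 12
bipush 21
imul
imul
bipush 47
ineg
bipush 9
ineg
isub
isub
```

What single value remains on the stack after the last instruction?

bipush 4    [4]
bipush -20  [4, -20]
idiv        [0]
bipush 12   [0, 12]
bipush 21   [0, 12, 21]
imul        [0, 252]
imul        [0]
bipush 47   [0, 47]
ineg        [0, -47]
bipush 9    [0, -47, 9]
ineg        [0, -47, -9]
isub        [0, -38]
isub        [38]

38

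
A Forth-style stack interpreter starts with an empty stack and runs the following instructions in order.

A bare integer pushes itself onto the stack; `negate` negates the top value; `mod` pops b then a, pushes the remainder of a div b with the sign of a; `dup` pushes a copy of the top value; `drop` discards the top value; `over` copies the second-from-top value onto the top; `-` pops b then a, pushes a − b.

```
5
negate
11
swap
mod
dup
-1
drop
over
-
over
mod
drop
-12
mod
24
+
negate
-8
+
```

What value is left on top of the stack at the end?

5       5
negate  -5
11      -5 11
swap    11 -5
mod     1
dup     1 1
-1      1 1 -1
drop    1 1
over    1 1 1
-       1 0
over    1 0 1
mod     1 0
drop    1
-12     1 -12
mod     1
24      1 24
+       25
negate  -25
-8      -25 -8
+       -33

-33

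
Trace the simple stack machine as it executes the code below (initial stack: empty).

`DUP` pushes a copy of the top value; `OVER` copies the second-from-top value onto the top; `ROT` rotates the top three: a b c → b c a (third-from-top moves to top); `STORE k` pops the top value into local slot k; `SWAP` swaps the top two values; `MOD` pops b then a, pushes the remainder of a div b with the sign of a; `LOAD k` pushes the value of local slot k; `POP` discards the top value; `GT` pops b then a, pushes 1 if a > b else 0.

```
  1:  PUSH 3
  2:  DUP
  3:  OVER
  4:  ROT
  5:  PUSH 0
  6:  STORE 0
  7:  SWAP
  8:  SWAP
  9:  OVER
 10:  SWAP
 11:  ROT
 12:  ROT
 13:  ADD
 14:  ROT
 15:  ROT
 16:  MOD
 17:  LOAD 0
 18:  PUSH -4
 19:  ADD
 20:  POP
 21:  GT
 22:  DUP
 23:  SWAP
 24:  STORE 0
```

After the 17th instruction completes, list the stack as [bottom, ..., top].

[6, 0, 0]

PUSH 3   [3]
DUP      [3, 3]
OVER     [3, 3, 3]
ROT      [3, 3, 3]
PUSH 0   [3, 3, 3, 0]
STORE 0  [3, 3, 3]
SWAP     [3, 3, 3]
SWAP     [3, 3, 3]
OVER     [3, 3, 3, 3]
SWAP     [3, 3, 3, 3]
ROT      [3, 3, 3, 3]
ROT      [3, 3, 3, 3]
ADD      [3, 3, 6]
ROT      [3, 6, 3]
ROT      [6, 3, 3]
MOD      [6, 0]
LOAD 0   [6, 0, 0]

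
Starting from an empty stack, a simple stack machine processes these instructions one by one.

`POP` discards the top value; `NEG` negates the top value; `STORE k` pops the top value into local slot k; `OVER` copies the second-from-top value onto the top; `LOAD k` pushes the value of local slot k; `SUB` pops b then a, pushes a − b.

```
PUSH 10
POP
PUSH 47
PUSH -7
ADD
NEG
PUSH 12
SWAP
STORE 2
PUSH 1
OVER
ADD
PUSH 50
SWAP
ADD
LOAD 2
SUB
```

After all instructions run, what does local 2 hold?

-40

PUSH 10 : [10]
POP     : []
PUSH 47 : [47]
PUSH -7 : [47, -7]
ADD     : [40]
NEG     : [-40]
PUSH 12 : [-40, 12]
SWAP    : [12, -40]
STORE 2 : [12]
PUSH 1  : [12, 1]
OVER    : [12, 1, 12]
ADD     : [12, 13]
PUSH 50 : [12, 13, 50]
SWAP    : [12, 50, 13]
ADD     : [12, 63]
LOAD 2  : [12, 63, -40]
SUB     : [12, 103]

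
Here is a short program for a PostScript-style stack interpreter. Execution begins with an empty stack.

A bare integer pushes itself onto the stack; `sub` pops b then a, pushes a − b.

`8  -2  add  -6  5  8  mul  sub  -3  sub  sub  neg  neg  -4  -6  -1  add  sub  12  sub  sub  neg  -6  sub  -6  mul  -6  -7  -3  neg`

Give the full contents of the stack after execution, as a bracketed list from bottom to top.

[312, -6, -7, 3]

8   : 8
-2  : 8 -2
add : 6
-6  : 6 -6
5   : 6 -6 5
8   : 6 -6 5 8
mul : 6 -6 40
sub : 6 -46
-3  : 6 -46 -3
sub : 6 -43
sub : 49
neg : -49
neg : 49
-4  : 49 -4
-6  : 49 -4 -6
-1  : 49 -4 -6 -1
add : 49 -4 -7
sub : 49 3
12  : 49 3 12
sub : 49 -9
sub : 58
neg : -58
-6  : -58 -6
sub : -52
-6  : -52 -6
mul : 312
-6  : 312 -6
-7  : 312 -6 -7
-3  : 312 -6 -7 -3
neg : 312 -6 -7 3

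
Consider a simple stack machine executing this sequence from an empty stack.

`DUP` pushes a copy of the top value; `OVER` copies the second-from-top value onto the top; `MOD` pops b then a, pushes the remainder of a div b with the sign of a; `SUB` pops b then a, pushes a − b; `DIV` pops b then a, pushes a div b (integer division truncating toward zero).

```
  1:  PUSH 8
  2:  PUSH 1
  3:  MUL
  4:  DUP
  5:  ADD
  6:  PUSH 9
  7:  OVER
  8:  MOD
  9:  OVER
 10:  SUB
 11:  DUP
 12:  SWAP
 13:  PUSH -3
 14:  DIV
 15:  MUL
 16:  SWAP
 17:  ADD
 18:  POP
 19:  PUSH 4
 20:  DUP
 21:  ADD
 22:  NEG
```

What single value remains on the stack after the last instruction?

-8

PUSH 8  : 8
PUSH 1  : 8 1
MUL     : 8
DUP     : 8 8
ADD     : 16
PUSH 9  : 16 9
OVER    : 16 9 16
MOD     : 16 9
OVER    : 16 9 16
SUB     : 16 -7
DUP     : 16 -7 -7
SWAP    : 16 -7 -7
PUSH -3 : 16 -7 -7 -3
DIV     : 16 -7 2
MUL     : 16 -14
SWAP    : -14 16
ADD     : 2
POP     : (empty)
PUSH 4  : 4
DUP     : 4 4
ADD     : 8
NEG     : -8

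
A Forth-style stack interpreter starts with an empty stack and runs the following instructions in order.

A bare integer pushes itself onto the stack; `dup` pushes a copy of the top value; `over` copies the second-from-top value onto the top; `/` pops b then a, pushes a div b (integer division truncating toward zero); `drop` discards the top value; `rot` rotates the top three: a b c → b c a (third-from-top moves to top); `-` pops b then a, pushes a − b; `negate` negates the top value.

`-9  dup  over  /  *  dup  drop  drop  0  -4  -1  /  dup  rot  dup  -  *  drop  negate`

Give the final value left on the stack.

-9     → [-9]
dup    → [-9, -9]
over   → [-9, -9, -9]
/      → [-9, 1]
*      → [-9]
dup    → [-9, -9]
drop   → [-9]
drop   → []
0      → [0]
-4     → [0, -4]
-1     → [0, -4, -1]
/      → [0, 4]
dup    → [0, 4, 4]
rot    → [4, 4, 0]
dup    → [4, 4, 0, 0]
-      → [4, 4, 0]
*      → [4, 0]
drop   → [4]
negate → [-4]

-4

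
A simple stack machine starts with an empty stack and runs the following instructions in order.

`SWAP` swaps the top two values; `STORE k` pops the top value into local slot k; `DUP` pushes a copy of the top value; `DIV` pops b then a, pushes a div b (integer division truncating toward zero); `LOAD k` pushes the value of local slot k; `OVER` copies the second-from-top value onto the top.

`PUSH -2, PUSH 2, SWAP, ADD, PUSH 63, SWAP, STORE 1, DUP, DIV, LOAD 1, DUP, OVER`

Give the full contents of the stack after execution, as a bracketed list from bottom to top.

[1, 0, 0, 0]

PUSH -2 : [-2]
PUSH 2  : [-2, 2]
SWAP    : [2, -2]
ADD     : [0]
PUSH 63 : [0, 63]
SWAP    : [63, 0]
STORE 1 : [63]
DUP     : [63, 63]
DIV     : [1]
LOAD 1  : [1, 0]
DUP     : [1, 0, 0]
OVER    : [1, 0, 0, 0]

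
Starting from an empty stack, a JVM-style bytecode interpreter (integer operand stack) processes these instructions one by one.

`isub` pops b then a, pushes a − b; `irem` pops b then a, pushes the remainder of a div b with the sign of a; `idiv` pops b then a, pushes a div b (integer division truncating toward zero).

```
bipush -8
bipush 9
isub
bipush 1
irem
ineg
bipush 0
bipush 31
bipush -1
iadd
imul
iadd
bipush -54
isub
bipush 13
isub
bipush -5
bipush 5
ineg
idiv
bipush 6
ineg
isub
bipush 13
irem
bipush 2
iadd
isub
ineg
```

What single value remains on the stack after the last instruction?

bipush -8   [-8]
bipush 9    [-8, 9]
isub        [-17]
bipush 1    [-17, 1]
irem        [0]
ineg        [0]
bipush 0    [0, 0]
bipush 31   [0, 0, 31]
bipush -1   [0, 0, 31, -1]
iadd        [0, 0, 30]
imul        [0, 0]
iadd        [0]
bipush -54  [0, -54]
isub        [54]
bipush 13   [54, 13]
isub        [41]
bipush -5   [41, -5]
bipush 5    [41, -5, 5]
ineg        [41, -5, -5]
idiv        [41, 1]
bipush 6    [41, 1, 6]
ineg        [41, 1, -6]
isub        [41, 7]
bipush 13   [41, 7, 13]
irem        [41, 7]
bipush 2    [41, 7, 2]
iadd        [41, 9]
isub        [32]
ineg        [-32]

-32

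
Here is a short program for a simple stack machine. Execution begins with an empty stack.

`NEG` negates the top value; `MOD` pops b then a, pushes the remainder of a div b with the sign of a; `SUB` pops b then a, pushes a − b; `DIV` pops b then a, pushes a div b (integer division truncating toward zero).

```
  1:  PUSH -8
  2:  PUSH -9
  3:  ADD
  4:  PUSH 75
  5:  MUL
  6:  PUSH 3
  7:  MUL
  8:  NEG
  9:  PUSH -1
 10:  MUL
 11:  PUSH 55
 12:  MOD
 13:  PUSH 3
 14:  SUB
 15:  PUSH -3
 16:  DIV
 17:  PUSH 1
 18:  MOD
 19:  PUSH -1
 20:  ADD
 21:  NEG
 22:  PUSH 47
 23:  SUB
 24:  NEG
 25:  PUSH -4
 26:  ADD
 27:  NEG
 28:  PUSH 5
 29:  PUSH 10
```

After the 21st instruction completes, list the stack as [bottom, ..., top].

PUSH -8 → [-8]
PUSH -9 → [-8, -9]
ADD     → [-17]
PUSH 75 → [-17, 75]
MUL     → [-1275]
PUSH 3  → [-1275, 3]
MUL     → [-3825]
NEG     → [3825]
PUSH -1 → [3825, -1]
MUL     → [-3825]
PUSH 55 → [-3825, 55]
MOD     → [-30]
PUSH 3  → [-30, 3]
SUB     → [-33]
PUSH -3 → [-33, -3]
DIV     → [11]
PUSH 1  → [11, 1]
MOD     → [0]
PUSH -1 → [0, -1]
ADD     → [-1]
NEG     → [1]

[1]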